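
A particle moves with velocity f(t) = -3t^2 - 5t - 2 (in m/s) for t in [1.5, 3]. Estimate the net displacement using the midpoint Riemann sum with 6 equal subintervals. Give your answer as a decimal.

Δt = (3 − 1.5)/6 = 0.25.
Midpoints: 1.625, 1.875, 2.125, 2.375, 2.625, 2.875.
f(1.625) = -18.046875, f(1.875) = -21.921875, f(2.125) = -26.171875, f(2.375) = -30.796875, f(2.625) = -35.796875, f(2.875) = -41.171875.
Sum = Δt · [f(1.625) + f(1.875) + f(2.125) + ...].
Sum = -43.4765625.

-43.4765625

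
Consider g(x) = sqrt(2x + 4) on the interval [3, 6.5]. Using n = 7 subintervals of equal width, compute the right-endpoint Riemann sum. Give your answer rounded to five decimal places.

13.06201

Δx = (6.5 − 3)/7 = 0.5.
Right endpoints: 3.5, 4, 4.5, 5, 5.5, 6, 6.5.
g(3.5) ≈ 3.31662, g(4) ≈ 3.46410, g(4.5) ≈ 3.60555, g(5) ≈ 3.74166, g(5.5) ≈ 3.87298, g(6) ≈ 4.00000, g(6.5) ≈ 4.12311.
Sum = Δx · [g(3.5) + g(4) + g(4.5) + ...].
Sum ≈ 13.06201.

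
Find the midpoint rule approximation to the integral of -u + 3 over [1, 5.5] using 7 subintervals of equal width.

Δu = (5.5 − 1)/7 = 9/14.
Midpoints: 37/28, 55/28, 73/28, 3.25, 109/28, 127/28, 145/28.
f(37/28) = 47/28, f(55/28) = 29/28, f(73/28) = 11/28, f(3.25) = -0.25, f(109/28) = -25/28, f(127/28) = -43/28, f(145/28) = -61/28.
Sum = Δu · [f(37/28) + f(55/28) + f(73/28) + ...].
Sum = -1.125.

-1.125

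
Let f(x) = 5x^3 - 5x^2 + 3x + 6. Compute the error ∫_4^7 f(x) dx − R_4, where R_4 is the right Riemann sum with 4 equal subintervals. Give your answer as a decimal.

-486.421875

Exact integral: ∫_4^7 f(x) dx = 2283.75.
R_4 = 2770.171875.
Error = 2283.75 − 2770.171875 = -486.421875.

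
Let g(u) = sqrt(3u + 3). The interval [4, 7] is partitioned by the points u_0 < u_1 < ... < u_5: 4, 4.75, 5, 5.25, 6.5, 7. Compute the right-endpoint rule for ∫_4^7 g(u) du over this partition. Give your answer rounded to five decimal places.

13.63694

Subinterval widths: 0.75, 0.25, 0.25, 1.25, 0.5.
Right endpoints: 4.75, 5, 5.25, 6.5, 7.
g(4.75) ≈ 4.15331, g(5) ≈ 4.24264, g(5.25) ≈ 4.33013, g(6.5) ≈ 4.74342, g(7) ≈ 4.89898.
Sum = Σ Δu_i · g(u_i).
Sum ≈ 13.63694.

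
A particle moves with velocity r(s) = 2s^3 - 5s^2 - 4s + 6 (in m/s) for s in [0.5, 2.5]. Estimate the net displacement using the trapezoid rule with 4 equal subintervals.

-6

Δs = (2.5 − 0.5)/4 = 0.5.
r(0.5) = 3, r(1) = -1, r(1.5) = -4.5, r(2) = -6, r(2.5) = -4.
T_4 = (Δs/2)·[r(s_0) + 2r(s_1) + 2r(s_2) + 2r(s_3) + r(s_4)].
Sum = -6.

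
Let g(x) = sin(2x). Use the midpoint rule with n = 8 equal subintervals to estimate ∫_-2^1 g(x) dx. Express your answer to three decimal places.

-0.122

Δx = (1 − (-2))/8 = 0.375.
Midpoints: -1.8125, -1.4375, -1.0625, -0.6875, -0.3125, 0.0625, 0.4375, 0.8125.
g(-1.8125) ≈ 0.465, g(-1.4375) ≈ -0.263, g(-1.0625) ≈ -0.850, g(-0.6875) ≈ -0.981, g(-0.3125) ≈ -0.585, g(0.0625) ≈ 0.125, g(0.4375) ≈ 0.768, g(0.8125) ≈ 0.999.
Sum = Δx · [g(-1.8125) + g(-1.4375) + g(-1.0625) + ...].
Sum ≈ -0.122.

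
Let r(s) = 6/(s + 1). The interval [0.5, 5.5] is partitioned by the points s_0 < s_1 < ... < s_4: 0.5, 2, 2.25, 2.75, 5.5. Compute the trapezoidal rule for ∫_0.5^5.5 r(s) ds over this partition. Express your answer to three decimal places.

9.312

Subinterval widths: 1.5, 0.25, 0.5, 2.75.
r(0.5) = 4, r(2) = 2, r(2.25) = 24/13, r(2.75) = 1.6, r(5.5) = 12/13.
On each subinterval the trapezoid contributes (Δs_i/2)·[r(s_{i-1}) + r(s_i)].
Sum ≈ 9.312.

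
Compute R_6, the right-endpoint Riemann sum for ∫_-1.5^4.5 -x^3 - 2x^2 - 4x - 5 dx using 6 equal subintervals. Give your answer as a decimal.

Δx = (4.5 − (-1.5))/6 = 1.
Right endpoints: -0.5, 0.5, 1.5, 2.5, 3.5, 4.5.
f(-0.5) = -3.375, f(0.5) = -7.625, f(1.5) = -18.875, f(2.5) = -43.125, f(3.5) = -86.375, f(4.5) = -154.625.
Sum = Δx · [f(-0.5) + f(0.5) + f(1.5) + ...].
Sum = -314.

-314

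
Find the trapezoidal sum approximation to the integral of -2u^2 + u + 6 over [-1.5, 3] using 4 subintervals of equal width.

8.2265625

Δu = (3 − (-1.5))/4 = 1.125.
f(-1.5) = 0, f(-0.375) = 5.34375, f(0.75) = 5.625, f(1.875) = 0.84375, f(3) = -9.
T_4 = (Δu/2)·[f(u_0) + 2f(u_1) + 2f(u_2) + 2f(u_3) + f(u_4)].
Sum = 8.2265625.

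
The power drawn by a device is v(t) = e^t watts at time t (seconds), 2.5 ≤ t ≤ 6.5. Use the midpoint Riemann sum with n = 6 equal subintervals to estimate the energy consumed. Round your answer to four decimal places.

Δt = (6.5 − 2.5)/6 = 2/3.
Midpoints: 17/6, 3.5, 25/6, 29/6, 5.5, 37/6.
v(17/6) ≈ 17.0020, v(3.5) ≈ 33.1155, v(25/6) ≈ 64.5001, v(29/6) ≈ 125.6290, v(5.5) ≈ 244.6919, v(37/6) ≈ 476.5948.
Sum = Δt · [v(17/6) + v(3.5) + v(25/6) + ...].
Sum ≈ 641.0222.

641.0222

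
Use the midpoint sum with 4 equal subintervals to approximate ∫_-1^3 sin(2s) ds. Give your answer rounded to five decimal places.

-0.81780

Δs = (3 − (-1))/4 = 1.
Midpoints: -0.5, 0.5, 1.5, 2.5.
f(-0.5) ≈ -0.84147, f(0.5) ≈ 0.84147, f(1.5) ≈ 0.14112, f(2.5) ≈ -0.95892.
Sum = Δs · [f(-0.5) + f(0.5) + f(1.5) + f(2.5)].
Sum ≈ -0.81780.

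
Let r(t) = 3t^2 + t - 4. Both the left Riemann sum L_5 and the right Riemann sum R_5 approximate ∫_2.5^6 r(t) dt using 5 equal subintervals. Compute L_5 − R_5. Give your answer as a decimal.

L_5 = 169.645.
R_5 = 234.57.
L_5 − R_5 = -64.925.

-64.925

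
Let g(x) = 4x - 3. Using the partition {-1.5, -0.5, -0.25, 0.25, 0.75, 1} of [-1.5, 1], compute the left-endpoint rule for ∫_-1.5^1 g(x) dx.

-13.25

Subinterval widths: 1, 0.25, 0.5, 0.5, 0.25.
Left endpoints: -1.5, -0.5, -0.25, 0.25, 0.75.
g(-1.5) = -9, g(-0.5) = -5, g(-0.25) = -4, g(0.25) = -2, g(0.75) = 0.
Sum = Σ Δx_i · g(x_i).
Sum = -13.25.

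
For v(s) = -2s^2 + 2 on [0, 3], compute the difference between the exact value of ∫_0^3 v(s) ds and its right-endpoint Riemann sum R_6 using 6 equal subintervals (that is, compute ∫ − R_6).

4.75

Exact integral: ∫_0^3 v(s) ds = -12.
R_6 = -16.75.
Error = -12 − (-16.75) = 4.75.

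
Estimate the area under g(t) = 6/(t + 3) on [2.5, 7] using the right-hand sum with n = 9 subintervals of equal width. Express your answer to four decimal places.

3.4672

Δt = (7 − 2.5)/9 = 0.5.
Right endpoints: 3, 3.5, 4, 4.5, 5, 5.5, 6, 6.5, 7.
g(3) = 1, g(3.5) = 12/13, g(4) = 6/7, g(4.5) = 0.8, g(5) = 0.75, g(5.5) = 12/17, g(6) = 2/3, g(6.5) = 12/19, g(7) = 0.6.
Sum = Δt · [g(3) + g(3.5) + g(4) + ...].
Sum ≈ 3.4672.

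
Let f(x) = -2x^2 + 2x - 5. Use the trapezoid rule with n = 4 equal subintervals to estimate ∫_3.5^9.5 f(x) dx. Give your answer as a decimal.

-499.5

Δx = (9.5 − 3.5)/4 = 1.5.
f(3.5) = -22.5, f(5) = -45, f(6.5) = -76.5, f(8) = -117, f(9.5) = -166.5.
T_4 = (Δx/2)·[f(x_0) + 2f(x_1) + 2f(x_2) + 2f(x_3) + f(x_4)].
Sum = -499.5.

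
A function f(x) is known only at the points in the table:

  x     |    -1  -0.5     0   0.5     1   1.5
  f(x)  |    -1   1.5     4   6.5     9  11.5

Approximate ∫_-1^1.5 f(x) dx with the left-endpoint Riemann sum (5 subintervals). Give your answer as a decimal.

Δx = 0.5.
Sum = 0.5·[(-1) + 1.5 + 4 + 6.5 + 9] = 10.

10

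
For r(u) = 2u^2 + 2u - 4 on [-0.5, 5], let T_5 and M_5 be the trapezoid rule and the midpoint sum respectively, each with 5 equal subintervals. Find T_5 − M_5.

T_5 = 88.385.
M_5 = 85.0575.
T_5 − M_5 = 3.3275.

3.3275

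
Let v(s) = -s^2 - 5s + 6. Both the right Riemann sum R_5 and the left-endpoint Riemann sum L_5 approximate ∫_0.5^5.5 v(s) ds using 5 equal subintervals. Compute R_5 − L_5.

-55

R_5 = -128.75.
L_5 = -73.75.
R_5 − L_5 = -55.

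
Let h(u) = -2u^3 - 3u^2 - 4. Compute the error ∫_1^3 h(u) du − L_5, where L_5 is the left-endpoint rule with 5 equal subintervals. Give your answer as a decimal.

-14.4

Exact integral: ∫_1^3 h(u) du = -74.
L_5 = -59.6.
Error = -74 − (-59.6) = -14.4.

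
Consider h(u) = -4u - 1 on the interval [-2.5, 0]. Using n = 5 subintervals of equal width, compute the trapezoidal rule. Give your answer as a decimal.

10

Δu = (0 − (-2.5))/5 = 0.5.
h(-2.5) = 9, h(-2) = 7, h(-1.5) = 5, h(-1) = 3, h(-0.5) = 1, h(0) = -1.
T_5 = (Δu/2)·[h(u_0) + 2h(u_1) + ... + 2h(u_{4}) + h(u_5)].
Sum = 10.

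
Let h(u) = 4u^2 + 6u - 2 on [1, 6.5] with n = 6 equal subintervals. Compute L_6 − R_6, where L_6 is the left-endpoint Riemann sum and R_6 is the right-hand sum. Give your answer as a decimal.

-181.5

L_6 ≈ 389.914352.
R_6 ≈ 571.414352.
L_6 − R_6 = -181.5.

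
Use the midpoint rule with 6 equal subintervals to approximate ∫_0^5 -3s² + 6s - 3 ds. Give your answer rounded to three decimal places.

Δs = (5 − 0)/6 = 5/6.
Midpoints: 5/12, 1.25, 25/12, 35/12, 3.75, 55/12.
f(5/12) = -49/48, f(1.25) = -0.1875, f(25/12) = -169/48, f(35/12) = -529/48, f(3.75) = -22.6875, f(55/12) = -1849/48.
Sum = Δs · [f(5/12) + f(1.25) + f(25/12) + ...].
Sum ≈ -64.132.

-64.132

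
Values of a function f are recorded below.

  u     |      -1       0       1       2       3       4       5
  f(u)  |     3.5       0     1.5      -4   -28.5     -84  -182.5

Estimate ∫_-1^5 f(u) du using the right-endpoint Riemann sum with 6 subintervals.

-297.5

Δu = 1.
Sum = 1·[0 + 1.5 + (-4) + (-28.5) + (-84) + (-182.5)] = -297.5.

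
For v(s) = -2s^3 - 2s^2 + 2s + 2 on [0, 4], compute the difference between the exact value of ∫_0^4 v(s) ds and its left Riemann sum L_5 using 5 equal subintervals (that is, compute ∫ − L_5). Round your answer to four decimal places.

Exact integral: ∫_0^4 v(s) ds ≈ -146.666667.
L_5 = -91.84.
Error ≈ -146.666667 − (-91.84) ≈ -54.8267.

-54.8267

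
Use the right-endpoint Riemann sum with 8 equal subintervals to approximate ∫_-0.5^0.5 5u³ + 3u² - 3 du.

Δu = (0.5 − (-0.5))/8 = 0.125.
Right endpoints: -0.375, -0.25, -0.125, 0, 0.125, 0.25, 0.375, 0.5.
f(-0.375) = -1455/512, f(-0.25) = -2.890625, f(-0.125) = -1517/512, f(0) = -3, f(0.125) = -1507/512, f(0.25) = -2.734375, f(0.375) = -1185/512, f(0.5) = -1.625.
Sum = Δu · [f(-0.375) + f(-0.25) + f(-0.125) + ...].
Sum = -2.6640625.

-2.6640625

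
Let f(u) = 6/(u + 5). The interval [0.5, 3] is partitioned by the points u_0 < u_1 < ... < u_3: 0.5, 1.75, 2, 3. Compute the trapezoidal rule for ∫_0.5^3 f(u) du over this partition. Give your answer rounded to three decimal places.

Subinterval widths: 1.25, 0.25, 1.
f(0.5) = 12/11, f(1.75) = 8/9, f(2) = 6/7, f(3) = 0.75.
On each subinterval the trapezoid contributes (Δu_i/2)·[f(u_{i-1}) + f(u_i)].
Sum ≈ 2.259.

2.259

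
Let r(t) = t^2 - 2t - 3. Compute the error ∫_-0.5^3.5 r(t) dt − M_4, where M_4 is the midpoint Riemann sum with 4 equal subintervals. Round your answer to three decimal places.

0.333

Exact integral: ∫_-0.5^3.5 r(t) dt ≈ -9.66667.
M_4 = -10.
Error ≈ -9.66667 − (-10) ≈ 0.333.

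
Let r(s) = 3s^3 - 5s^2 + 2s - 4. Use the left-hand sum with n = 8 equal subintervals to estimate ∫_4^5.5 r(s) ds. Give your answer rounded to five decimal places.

Δs = (5.5 − 4)/8 = 0.1875.
Left endpoints: 4, 4.1875, 4.375, 4.5625, 4.75, 4.9375, 5.125, 5.3125.
r(4) = 116, r(4.1875) = 561089/4096, r(4.375) = 82057/512, r(4.5625) = 761723/4096, r(4.75) = 214.203125, r(4.9375) = 1003901/4096, r(5.125) = 142723/512, r(5.3125) = 1291511/4096.
Sum = Δs · [r(4) + r(4.1875) + r(4.375) + ...].
Sum ≈ 309.85913.

309.85913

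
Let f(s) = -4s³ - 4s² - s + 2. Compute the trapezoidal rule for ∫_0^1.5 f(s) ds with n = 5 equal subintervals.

Δs = (1.5 − 0)/5 = 0.3.
f(0) = 2, f(0.3) = 1.232, f(0.6) = -0.904, f(0.9) = -5.056, f(1.2) = -11.872, f(1.5) = -22.
T_5 = (Δs/2)·[f(s_0) + 2f(s_1) + ... + 2f(s_{4}) + f(s_5)].
Sum = -7.98.

-7.98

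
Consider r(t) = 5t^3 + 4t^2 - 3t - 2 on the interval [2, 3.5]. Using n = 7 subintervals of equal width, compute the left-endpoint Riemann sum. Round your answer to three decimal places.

Δt = (3.5 − 2)/7 = 3/14.
Left endpoints: 2, 31/14, 17/7, 37/14, 20/7, 43/14, 23/7.
r(2) = 48, r(31/14) = 179055/2744, r(17/7) = 29472/343, r(37/14) = 302685/2744, r(20/7) = 47574/343, r(43/14) = 470307/2744, r(23/7) = 71580/343.
Sum = Δt · [r(2) + r(31/14) + r(17/7) + ...].
Sum ≈ 177.486.

177.486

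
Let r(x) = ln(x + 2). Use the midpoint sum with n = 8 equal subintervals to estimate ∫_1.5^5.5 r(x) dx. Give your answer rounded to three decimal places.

Δx = (5.5 − 1.5)/8 = 0.5.
Midpoints: 1.75, 2.25, 2.75, 3.25, 3.75, 4.25, 4.75, 5.25.
r(1.75) ≈ 1.322, r(2.25) ≈ 1.447, r(2.75) ≈ 1.558, r(3.25) ≈ 1.658, r(3.75) ≈ 1.749, r(4.25) ≈ 1.833, r(4.75) ≈ 1.910, r(5.25) ≈ 1.981.
Sum = Δx · [r(1.75) + r(2.25) + r(2.75) + ...].
Sum ≈ 6.729.

6.729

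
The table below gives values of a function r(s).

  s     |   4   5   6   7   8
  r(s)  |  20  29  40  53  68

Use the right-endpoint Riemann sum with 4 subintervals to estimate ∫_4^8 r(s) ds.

190

Δs = 1.
Sum = 1·[29 + 40 + 53 + 68] = 190.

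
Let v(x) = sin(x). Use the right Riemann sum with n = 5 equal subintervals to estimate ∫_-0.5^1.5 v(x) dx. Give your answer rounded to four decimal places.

Δx = (1.5 − (-0.5))/5 = 0.4.
Right endpoints: -0.1, 0.3, 0.7, 1.1, 1.5.
v(-0.1) ≈ -0.0998, v(0.3) ≈ 0.2955, v(0.7) ≈ 0.6442, v(1.1) ≈ 0.8912, v(1.5) ≈ 0.9975.
Sum = Δx · [v(-0.1) + v(0.3) + v(0.7) + v(1.1) + v(1.5)].
Sum ≈ 1.0914.

1.0914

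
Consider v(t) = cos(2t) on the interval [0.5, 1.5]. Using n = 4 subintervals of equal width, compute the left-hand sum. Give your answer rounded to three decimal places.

Δt = (1.5 − 0.5)/4 = 0.25.
Left endpoints: 0.5, 0.75, 1, 1.25.
v(0.5) ≈ 0.540, v(0.75) ≈ 0.071, v(1) ≈ -0.416, v(1.25) ≈ -0.801.
Sum = Δt · [v(0.5) + v(0.75) + v(1) + v(1.25)].
Sum ≈ -0.152.

-0.152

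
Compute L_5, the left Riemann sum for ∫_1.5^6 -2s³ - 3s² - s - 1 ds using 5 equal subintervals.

Δs = (6 − 1.5)/5 = 0.9.
Left endpoints: 1.5, 2.4, 3.3, 4.2, 5.1.
f(1.5) = -16, f(2.4) = -48.328, f(3.3) = -108.844, f(4.2) = -206.296, f(5.1) = -349.432.
Sum = Δs · [f(1.5) + f(2.4) + f(3.3) + f(4.2) + f(5.1)].
Sum = -656.01.

-656.01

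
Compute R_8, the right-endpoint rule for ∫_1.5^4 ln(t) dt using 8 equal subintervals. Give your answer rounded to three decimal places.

Δt = (4 − 1.5)/8 = 0.3125.
Right endpoints: 1.8125, 2.125, 2.4375, 2.75, 3.0625, 3.375, 3.6875, 4.
f(1.8125) ≈ 0.595, f(2.125) ≈ 0.754, f(2.4375) ≈ 0.891, f(2.75) ≈ 1.012, f(3.0625) ≈ 1.119, f(3.375) ≈ 1.216, f(3.6875) ≈ 1.305, f(4) ≈ 1.386.
Sum = Δt · [f(1.8125) + f(2.125) + f(2.4375) + ...].
Sum ≈ 2.587.

2.587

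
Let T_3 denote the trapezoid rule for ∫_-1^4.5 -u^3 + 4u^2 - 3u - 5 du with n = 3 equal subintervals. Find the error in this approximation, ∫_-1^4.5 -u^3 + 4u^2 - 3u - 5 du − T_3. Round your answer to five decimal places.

Exact integral: ∫_-1^4.5 f(u) du ≈ -35.8072917.
T_3 ≈ -39.6585648.
Error ≈ -35.8072917 − (-39.6585648) ≈ 3.85127.

3.85127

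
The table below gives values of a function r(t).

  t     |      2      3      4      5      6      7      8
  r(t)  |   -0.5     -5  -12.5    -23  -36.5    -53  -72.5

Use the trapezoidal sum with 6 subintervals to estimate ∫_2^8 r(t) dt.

-166.5

Δt = 1.
T_6 = (1/2)·[(-0.5) + 2·(-5) + 2·(-12.5) + 2·(-23) + 2·(-36.5) + 2·(-53) + (-72.5)] = -166.5.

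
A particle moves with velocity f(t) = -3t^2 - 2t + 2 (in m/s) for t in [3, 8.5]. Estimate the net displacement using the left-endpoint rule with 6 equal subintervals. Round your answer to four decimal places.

Δt = (8.5 − 3)/6 = 11/12.
Left endpoints: 3, 47/12, 29/6, 5.75, 20/3, 91/12.
f(3) = -31, f(47/12) = -2489/48, f(29/6) = -77.75, f(5.75) = -108.6875, f(20/3) = -434/3, f(91/12) = -185.6875.
Sum = Δt · [f(3) + f(47/12) + f(29/6) + ...].
Sum ≈ -549.6753.

-549.6753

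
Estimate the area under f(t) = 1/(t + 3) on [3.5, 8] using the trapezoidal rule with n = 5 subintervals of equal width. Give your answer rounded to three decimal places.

Δt = (8 − 3.5)/5 = 0.9.
f(3.5) = 2/13, f(4.4) = 5/37, f(5.3) = 10/83, f(6.2) = 5/46, f(7.1) = 10/101, f(8) = 1/11.
T_5 = (Δt/2)·[f(t_0) + 2f(t_1) + ... + 2f(t_{4}) + f(t_5)].
Sum ≈ 0.527.

0.527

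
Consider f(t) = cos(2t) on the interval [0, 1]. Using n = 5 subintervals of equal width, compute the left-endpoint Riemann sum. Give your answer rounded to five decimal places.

Δt = (1 − 0)/5 = 0.2.
Left endpoints: 0, 0.2, 0.4, 0.6, 0.8.
f(0) ≈ 1.00000, f(0.2) ≈ 0.92106, f(0.4) ≈ 0.69671, f(0.6) ≈ 0.36236, f(0.8) ≈ -0.02920.
Sum = Δt · [f(0) + f(0.2) + f(0.4) + f(0.6) + f(0.8)].
Sum ≈ 0.59019.

0.59019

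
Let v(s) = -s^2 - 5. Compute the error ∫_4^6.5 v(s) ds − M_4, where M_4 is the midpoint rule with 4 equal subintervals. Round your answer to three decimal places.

-0.081

Exact integral: ∫_4^6.5 v(s) ds ≈ -82.70833.
M_4 ≈ -82.62695.
Error ≈ -82.70833 − (-82.62695) ≈ -0.081.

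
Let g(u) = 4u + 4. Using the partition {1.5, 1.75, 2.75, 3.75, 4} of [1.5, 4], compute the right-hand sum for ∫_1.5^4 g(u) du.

Subinterval widths: 0.25, 1, 1, 0.25.
Right endpoints: 1.75, 2.75, 3.75, 4.
g(1.75) = 11, g(2.75) = 15, g(3.75) = 19, g(4) = 20.
Sum = Σ Δu_i · g(u_i).
Sum = 41.75.

41.75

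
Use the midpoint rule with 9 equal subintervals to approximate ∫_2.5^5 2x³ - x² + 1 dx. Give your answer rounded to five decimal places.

Δx = (5 − 2.5)/9 = 5/18.
Midpoints: 95/36, 35/12, 115/36, 125/36, 3.75, 145/36, 155/36, 55/12, 175/36.
f(95/36) = 718253/23328, f(35/12) = 36389/864, f(115/36) = 1306153/23328, f(125/36) = 1695203/23328, f(3.75) = 92.40625, f(145/36) = 2693503/23328, f(155/36) = 3314753/23328, f(55/12) = 149089/864, f(175/36) = 4831453/23328.
Sum = Δx · [f(95/36) + f(35/12) + f(115/36) + ...].
Sum ≈ 258.66480.

258.66480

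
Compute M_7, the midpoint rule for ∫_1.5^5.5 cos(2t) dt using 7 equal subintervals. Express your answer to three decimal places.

Δt = (5.5 − 1.5)/7 = 4/7.
Midpoints: 25/14, 33/14, 41/14, 3.5, 57/14, 65/14, 73/14.
f(25/14) ≈ -0.909, f(33/14) ≈ 0.002, f(41/14) ≈ 0.911, f(3.5) ≈ 0.754, f(57/14) ≈ -0.285, f(65/14) ≈ -0.990, f(73/14) ≈ -0.537.
Sum = Δt · [f(25/14) + f(33/14) + f(41/14) + ...].
Sum ≈ -0.603.

-0.603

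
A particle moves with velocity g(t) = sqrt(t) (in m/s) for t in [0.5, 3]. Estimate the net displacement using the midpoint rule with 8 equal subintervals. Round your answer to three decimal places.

Δt = (3 − 0.5)/8 = 0.3125.
Midpoints: 0.65625, 0.96875, 1.28125, 1.59375, 1.90625, 2.21875, 2.53125, 2.84375.
g(0.65625) ≈ 0.810, g(0.96875) ≈ 0.984, g(1.28125) ≈ 1.132, g(1.59375) ≈ 1.262, g(1.90625) ≈ 1.381, g(2.21875) ≈ 1.490, g(2.53125) ≈ 1.591, g(2.84375) ≈ 1.686.
Sum = Δt · [g(0.65625) + g(0.96875) + g(1.28125) + ...].
Sum ≈ 3.230.

3.230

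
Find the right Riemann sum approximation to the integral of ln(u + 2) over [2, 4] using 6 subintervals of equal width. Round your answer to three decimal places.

Δu = (4 − 2)/6 = 1/3.
Right endpoints: 7/3, 8/3, 3, 10/3, 11/3, 4.
f(7/3) ≈ 1.466, f(8/3) ≈ 1.540, f(3) ≈ 1.609, f(10/3) ≈ 1.674, f(11/3) ≈ 1.735, f(4) ≈ 1.792.
Sum = Δu · [f(7/3) + f(8/3) + f(3) + ...].
Sum ≈ 3.272.

3.272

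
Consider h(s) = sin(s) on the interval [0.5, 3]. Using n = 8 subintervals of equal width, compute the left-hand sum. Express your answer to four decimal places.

Δs = (3 − 0.5)/8 = 0.3125.
Left endpoints: 0.5, 0.8125, 1.125, 1.4375, 1.75, 2.0625, 2.375, 2.6875.
h(0.5) ≈ 0.4794, h(0.8125) ≈ 0.7260, h(1.125) ≈ 0.9023, h(1.4375) ≈ 0.9911, h(1.75) ≈ 0.9840, h(2.0625) ≈ 0.8815, h(2.375) ≈ 0.6937, h(2.6875) ≈ 0.4386.
Sum = Δs · [h(0.5) + h(0.8125) + h(1.125) + ...].
Sum ≈ 1.9052.

1.9052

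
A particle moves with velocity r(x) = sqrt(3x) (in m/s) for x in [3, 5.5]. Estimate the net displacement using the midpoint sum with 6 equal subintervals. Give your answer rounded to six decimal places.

Δx = (5.5 − 3)/6 = 5/12.
Midpoints: 77/24, 3.625, 97/24, 107/24, 4.875, 127/24.
r(77/24) ≈ 3.102418, r(3.625) ≈ 3.297726, r(97/24) ≈ 3.482097, r(107/24) ≈ 3.657185, r(4.875) ≈ 3.824265, r(127/24) ≈ 3.984344.
Sum = Δx · [r(77/24) + r(3.625) + r(97/24) + ...].
Sum ≈ 8.895015.

8.895015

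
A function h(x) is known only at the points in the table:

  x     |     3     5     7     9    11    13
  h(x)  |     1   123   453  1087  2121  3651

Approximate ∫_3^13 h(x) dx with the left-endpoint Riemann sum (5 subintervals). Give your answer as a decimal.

7570

Δx = 2.
Sum = 2·[1 + 123 + 453 + 1087 + 2121] = 7570.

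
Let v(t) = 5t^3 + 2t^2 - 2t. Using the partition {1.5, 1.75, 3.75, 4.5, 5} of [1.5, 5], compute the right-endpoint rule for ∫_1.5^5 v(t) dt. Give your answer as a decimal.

1273.79296875

Subinterval widths: 0.25, 2, 0.75, 0.5.
Right endpoints: 1.75, 3.75, 4.5, 5.
v(1.75) = 29.421875, v(3.75) = 284.296875, v(4.5) = 487.125, v(5) = 665.
Sum = Σ Δt_i · v(t_i).
Sum = 1273.79296875.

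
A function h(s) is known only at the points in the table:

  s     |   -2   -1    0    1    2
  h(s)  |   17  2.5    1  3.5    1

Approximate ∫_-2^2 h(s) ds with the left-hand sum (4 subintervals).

Δs = 1.
Sum = 1·[17 + 2.5 + 1 + 3.5] = 24.

24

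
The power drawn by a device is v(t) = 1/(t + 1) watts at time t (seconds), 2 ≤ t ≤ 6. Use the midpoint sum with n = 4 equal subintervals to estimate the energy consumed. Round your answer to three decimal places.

Δt = (6 − 2)/4 = 1.
Midpoints: 2.5, 3.5, 4.5, 5.5.
v(2.5) = 2/7, v(3.5) = 2/9, v(4.5) = 2/11, v(5.5) = 2/13.
Sum = Δt · [v(2.5) + v(3.5) + v(4.5) + v(5.5)].
Sum ≈ 0.844.

0.844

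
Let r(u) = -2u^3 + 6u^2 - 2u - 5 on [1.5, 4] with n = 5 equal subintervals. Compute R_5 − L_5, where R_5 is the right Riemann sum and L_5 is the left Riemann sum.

R_5 = -42.5.
L_5 = -20.625.
R_5 − L_5 = -21.875.

-21.875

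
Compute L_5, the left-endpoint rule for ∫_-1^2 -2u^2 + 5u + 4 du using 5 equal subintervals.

Δu = (2 − (-1))/5 = 0.6.
Left endpoints: -1, -0.4, 0.2, 0.8, 1.4.
f(-1) = -3, f(-0.4) = 1.68, f(0.2) = 4.92, f(0.8) = 6.72, f(1.4) = 7.08.
Sum = Δu · [f(-1) + f(-0.4) + f(0.2) + f(0.8) + f(1.4)].
Sum = 10.44.

10.44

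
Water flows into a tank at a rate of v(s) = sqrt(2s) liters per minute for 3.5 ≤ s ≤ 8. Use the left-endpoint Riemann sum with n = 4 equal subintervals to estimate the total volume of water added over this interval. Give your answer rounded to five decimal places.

Δs = (8 − 3.5)/4 = 1.125.
Left endpoints: 3.5, 4.625, 5.75, 6.875.
v(3.5) ≈ 2.64575, v(4.625) ≈ 3.04138, v(5.75) ≈ 3.39116, v(6.875) ≈ 3.70810.
Sum = Δs · [v(3.5) + v(4.625) + v(5.75) + v(6.875)].
Sum ≈ 14.38470.

14.38470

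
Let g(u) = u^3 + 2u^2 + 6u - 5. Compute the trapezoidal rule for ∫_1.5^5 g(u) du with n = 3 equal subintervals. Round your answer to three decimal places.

Δu = (5 − 1.5)/3 = 7/6.
g(1.5) = 11.875, g(8/3) = 1193/27, g(23/6) = 22403/216, g(5) = 200.
T_3 = (Δu/2)·[g(u_0) + 2g(u_1) + 2g(u_2) + g(u_3)].
Sum ≈ 296.147.

296.147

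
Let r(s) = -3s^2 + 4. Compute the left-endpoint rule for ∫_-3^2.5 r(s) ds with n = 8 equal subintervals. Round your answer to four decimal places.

Δs = (2.5 − (-3))/8 = 0.6875.
Left endpoints: -3, -2.3125, -1.625, -0.9375, -0.25, 0.4375, 1.125, 1.8125.
r(-3) = -23, r(-2.3125) = -12.04296875, r(-1.625) = -3.921875, r(-0.9375) = 1.36328125, r(-0.25) = 3.8125, r(0.4375) = 3.42578125, r(1.125) = 0.203125, r(1.8125) = -5.85546875.
Sum = Δs · [r(-3) + r(-2.3125) + r(-1.625) + ...].
Sum ≈ -24.7607.

-24.7607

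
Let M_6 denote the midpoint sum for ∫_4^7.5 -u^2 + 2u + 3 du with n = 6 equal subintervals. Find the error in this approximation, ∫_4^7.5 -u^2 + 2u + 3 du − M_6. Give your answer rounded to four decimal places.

-0.0992

Exact integral: ∫_4^7.5 f(u) du ≈ -68.541667.
M_6 ≈ -68.442419.
Error ≈ -68.541667 − (-68.442419) ≈ -0.0992.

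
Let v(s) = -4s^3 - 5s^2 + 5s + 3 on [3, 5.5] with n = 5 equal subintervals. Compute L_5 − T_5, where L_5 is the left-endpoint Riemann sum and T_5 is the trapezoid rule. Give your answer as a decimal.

L_5 = -848.75.
T_5 = -1011.5625.
L_5 − T_5 = 162.8125.

162.8125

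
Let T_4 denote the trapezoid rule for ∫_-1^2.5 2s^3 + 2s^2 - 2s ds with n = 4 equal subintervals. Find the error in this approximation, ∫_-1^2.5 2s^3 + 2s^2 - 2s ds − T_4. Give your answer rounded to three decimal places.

-2.903

Exact integral: ∫_-1^2.5 f(s) ds ≈ 24.86458.
T_4 ≈ 27.76758.
Error ≈ 24.86458 − 27.76758 ≈ -2.903.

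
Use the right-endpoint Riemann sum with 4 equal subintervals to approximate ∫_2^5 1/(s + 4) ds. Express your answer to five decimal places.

0.38535

Δs = (5 − 2)/4 = 0.75.
Right endpoints: 2.75, 3.5, 4.25, 5.
f(2.75) = 4/27, f(3.5) = 2/15, f(4.25) = 4/33, f(5) = 1/9.
Sum = Δs · [f(2.75) + f(3.5) + f(4.25) + f(5)].
Sum ≈ 0.38535.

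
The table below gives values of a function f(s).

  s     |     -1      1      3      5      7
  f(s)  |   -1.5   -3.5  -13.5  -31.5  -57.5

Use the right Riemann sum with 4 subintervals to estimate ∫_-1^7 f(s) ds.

Δs = 2.
Sum = 2·[(-3.5) + (-13.5) + (-31.5) + (-57.5)] = -212.

-212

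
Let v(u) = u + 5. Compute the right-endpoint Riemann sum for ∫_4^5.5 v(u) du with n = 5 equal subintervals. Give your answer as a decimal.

Δu = (5.5 − 4)/5 = 0.3.
Right endpoints: 4.3, 4.6, 4.9, 5.2, 5.5.
v(4.3) = 9.3, v(4.6) = 9.6, v(4.9) = 9.9, v(5.2) = 10.2, v(5.5) = 10.5.
Sum = Δu · [v(4.3) + v(4.6) + v(4.9) + v(5.2) + v(5.5)].
Sum = 14.85.

14.85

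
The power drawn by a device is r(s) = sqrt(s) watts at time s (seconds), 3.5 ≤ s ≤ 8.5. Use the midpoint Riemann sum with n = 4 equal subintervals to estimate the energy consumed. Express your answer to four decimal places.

Δs = (8.5 − 3.5)/4 = 1.25.
Midpoints: 4.125, 5.375, 6.625, 7.875.
r(4.125) ≈ 2.0310, r(5.375) ≈ 2.3184, r(6.625) ≈ 2.5739, r(7.875) ≈ 2.8062.
Sum = Δs · [r(4.125) + r(5.375) + r(6.625) + r(7.875)].
Sum ≈ 12.1620.

12.1620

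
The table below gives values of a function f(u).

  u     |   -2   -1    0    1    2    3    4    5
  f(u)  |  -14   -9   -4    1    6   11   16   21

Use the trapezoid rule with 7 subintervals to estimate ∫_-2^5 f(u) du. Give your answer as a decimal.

Δu = 1.
T_7 = (1/2)·[(-14) + 2·(-9) + 2·(-4) + 2·1 + 2·6 + 2·11 + 2·16 + 21] = 24.5.

24.5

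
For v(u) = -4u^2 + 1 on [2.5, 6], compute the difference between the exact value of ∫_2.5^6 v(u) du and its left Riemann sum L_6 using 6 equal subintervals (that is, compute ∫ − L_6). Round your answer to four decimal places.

Exact integral: ∫_2.5^6 v(u) du ≈ -263.666667.
L_6 ≈ -229.752315.
Error ≈ -263.666667 − (-229.752315) ≈ -33.9144.

-33.9144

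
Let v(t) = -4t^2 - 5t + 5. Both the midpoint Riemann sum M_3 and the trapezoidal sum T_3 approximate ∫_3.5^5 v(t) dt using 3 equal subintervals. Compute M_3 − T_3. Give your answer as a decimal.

M_3 = -133.75.
T_3 = -134.125.
M_3 − T_3 = 0.375.

0.375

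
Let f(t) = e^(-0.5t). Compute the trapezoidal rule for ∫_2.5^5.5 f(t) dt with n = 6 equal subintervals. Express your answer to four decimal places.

Δt = (5.5 − 2.5)/6 = 0.5.
f(2.5) ≈ 0.2865, f(3) ≈ 0.2231, f(3.5) ≈ 0.1738, f(4) ≈ 0.1353, f(4.5) ≈ 0.1054, f(5) ≈ 0.0821, f(5.5) ≈ 0.0639.
T_6 = (Δt/2)·[f(t_0) + 2f(t_1) + ... + 2f(t_{5}) + f(t_6)].
Sum ≈ 0.4475.

0.4475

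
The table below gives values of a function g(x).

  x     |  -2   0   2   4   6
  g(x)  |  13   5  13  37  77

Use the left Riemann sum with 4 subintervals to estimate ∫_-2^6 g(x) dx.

Δx = 2.
Sum = 2·[13 + 5 + 13 + 37] = 136.

136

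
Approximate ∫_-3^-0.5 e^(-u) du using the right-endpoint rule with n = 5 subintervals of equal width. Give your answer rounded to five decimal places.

Δu = (-0.5 − (-3))/5 = 0.5.
Right endpoints: -2.5, -2, -1.5, -1, -0.5.
f(-2.5) ≈ 12.18249, f(-2) ≈ 7.38906, f(-1.5) ≈ 4.48169, f(-1) ≈ 2.71828, f(-0.5) ≈ 1.64872.
Sum = Δu · [f(-2.5) + f(-2) + f(-1.5) + f(-1) + f(-0.5)].
Sum ≈ 14.21012.

14.21012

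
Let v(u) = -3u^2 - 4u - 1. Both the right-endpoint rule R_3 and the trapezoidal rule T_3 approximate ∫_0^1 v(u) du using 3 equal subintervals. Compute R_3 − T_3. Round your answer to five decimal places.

-1.16667

R_3 ≈ -5.2222222.
T_3 ≈ -4.0555556.
R_3 − T_3 ≈ -1.16667.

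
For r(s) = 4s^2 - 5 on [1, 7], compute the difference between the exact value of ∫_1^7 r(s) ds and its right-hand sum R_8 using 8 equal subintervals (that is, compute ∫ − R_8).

-74.25

Exact integral: ∫_1^7 r(s) ds = 426.
R_8 = 500.25.
Error = 426 − 500.25 = -74.25.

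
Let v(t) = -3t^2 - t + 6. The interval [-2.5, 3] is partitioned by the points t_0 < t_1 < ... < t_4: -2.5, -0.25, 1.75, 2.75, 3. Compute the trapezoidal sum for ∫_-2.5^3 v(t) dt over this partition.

Subinterval widths: 2.25, 2, 1, 0.25.
v(-2.5) = -10.25, v(-0.25) = 6.0625, v(1.75) = -4.9375, v(2.75) = -19.4375, v(3) = -24.
On each subinterval the trapezoid contributes (Δt_i/2)·[v(t_{i-1}) + v(t_i)].
Sum = -21.203125.

-21.203125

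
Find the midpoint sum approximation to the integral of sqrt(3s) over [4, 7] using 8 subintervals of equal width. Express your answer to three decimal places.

Δs = (7 − 4)/8 = 0.375.
Midpoints: 4.1875, 4.5625, 4.9375, 5.3125, 5.6875, 6.0625, 6.4375, 6.8125.
f(4.1875) ≈ 3.544, f(4.5625) ≈ 3.700, f(4.9375) ≈ 3.849, f(5.3125) ≈ 3.992, f(5.6875) ≈ 4.131, f(6.0625) ≈ 4.265, f(6.4375) ≈ 4.395, f(6.8125) ≈ 4.521.
Sum = Δs · [f(4.1875) + f(4.5625) + f(4.9375) + ...].
Sum ≈ 12.148.

12.148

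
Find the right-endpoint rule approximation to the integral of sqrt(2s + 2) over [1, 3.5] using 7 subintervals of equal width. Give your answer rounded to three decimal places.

6.510

Δs = (3.5 − 1)/7 = 5/14.
Right endpoints: 19/14, 12/7, 29/14, 17/7, 39/14, 22/7, 3.5.
f(19/14) ≈ 2.171, f(12/7) ≈ 2.330, f(29/14) ≈ 2.478, f(17/7) ≈ 2.619, f(39/14) ≈ 2.752, f(22/7) ≈ 2.878, f(3.5) ≈ 3.000.
Sum = Δs · [f(19/14) + f(12/7) + f(29/14) + ...].
Sum ≈ 6.510.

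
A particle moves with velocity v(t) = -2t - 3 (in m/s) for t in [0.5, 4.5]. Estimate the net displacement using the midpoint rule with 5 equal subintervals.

Δt = (4.5 − 0.5)/5 = 0.8.
Midpoints: 0.9, 1.7, 2.5, 3.3, 4.1.
v(0.9) = -4.8, v(1.7) = -6.4, v(2.5) = -8, v(3.3) = -9.6, v(4.1) = -11.2.
Sum = Δt · [v(0.9) + v(1.7) + v(2.5) + v(3.3) + v(4.1)].
Sum = -32.

-32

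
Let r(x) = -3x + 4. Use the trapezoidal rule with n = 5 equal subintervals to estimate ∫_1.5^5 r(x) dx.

-20.125

Δx = (5 − 1.5)/5 = 0.7.
r(1.5) = -0.5, r(2.2) = -2.6, r(2.9) = -4.7, r(3.6) = -6.8, r(4.3) = -8.9, r(5) = -11.
T_5 = (Δx/2)·[r(x_0) + 2r(x_1) + ... + 2r(x_{4}) + r(x_5)].
Sum = -20.125.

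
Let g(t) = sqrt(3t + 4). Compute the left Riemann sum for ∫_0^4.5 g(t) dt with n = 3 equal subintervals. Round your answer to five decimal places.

Δt = (4.5 − 0)/3 = 1.5.
Left endpoints: 0, 1.5, 3.
g(0) ≈ 2.00000, g(1.5) ≈ 2.91548, g(3) ≈ 3.60555.
Sum = Δt · [g(0) + g(1.5) + g(3)].
Sum ≈ 12.78154.

12.78154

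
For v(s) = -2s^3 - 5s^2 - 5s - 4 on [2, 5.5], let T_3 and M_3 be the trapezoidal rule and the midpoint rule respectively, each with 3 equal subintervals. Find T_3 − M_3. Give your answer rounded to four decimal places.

-32.7517

T_3 ≈ -814.949074.
M_3 ≈ -782.197338.
T_3 − M_3 ≈ -32.7517.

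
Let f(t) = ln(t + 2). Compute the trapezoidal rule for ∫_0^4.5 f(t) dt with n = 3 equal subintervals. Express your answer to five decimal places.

Δt = (4.5 − 0)/3 = 1.5.
f(0) ≈ 0.69315, f(1.5) ≈ 1.25276, f(3) ≈ 1.60944, f(4.5) ≈ 1.87180.
T_3 = (Δt/2)·[f(t_0) + 2f(t_1) + 2f(t_2) + f(t_3)].
Sum ≈ 6.21701.

6.21701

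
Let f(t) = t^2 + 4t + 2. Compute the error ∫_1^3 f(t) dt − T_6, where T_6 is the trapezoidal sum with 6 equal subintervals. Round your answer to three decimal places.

Exact integral: ∫_1^3 f(t) dt ≈ 28.66667.
T_6 ≈ 28.70370.
Error ≈ 28.66667 − 28.70370 ≈ -0.037.

-0.037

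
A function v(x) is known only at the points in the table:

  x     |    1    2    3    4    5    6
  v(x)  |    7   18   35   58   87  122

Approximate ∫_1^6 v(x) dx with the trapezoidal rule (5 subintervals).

Δx = 1.
T_5 = (1/2)·[7 + 2·18 + 2·35 + 2·58 + 2·87 + 122] = 262.5.

262.5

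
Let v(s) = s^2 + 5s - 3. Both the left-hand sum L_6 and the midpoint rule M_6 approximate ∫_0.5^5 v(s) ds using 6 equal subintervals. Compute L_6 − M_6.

-17.0859375

L_6 = 72.703125.
M_6 = 89.7890625.
L_6 − M_6 = -17.0859375.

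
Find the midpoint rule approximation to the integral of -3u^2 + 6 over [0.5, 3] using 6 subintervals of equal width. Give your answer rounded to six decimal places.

Δu = (3 − 0.5)/6 = 5/12.
Midpoints: 17/24, 1.125, 37/24, 47/24, 2.375, 67/24.
f(17/24) = 863/192, f(1.125) = 2.203125, f(37/24) = -217/192, f(47/24) = -1057/192, f(2.375) = -10.921875, f(67/24) = -3337/192.
Sum = Δu · [f(17/24) + f(1.125) + f(37/24) + ...].
Sum ≈ -11.766493.

-11.766493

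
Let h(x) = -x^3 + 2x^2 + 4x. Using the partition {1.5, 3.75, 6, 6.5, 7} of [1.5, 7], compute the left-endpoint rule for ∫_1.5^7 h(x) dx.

Subinterval widths: 2.25, 2.25, 0.5, 0.5.
Left endpoints: 1.5, 3.75, 6, 6.5.
h(1.5) = 7.125, h(3.75) = -9.609375, h(6) = -120, h(6.5) = -164.125.
Sum = Σ Δx_i · h(x_i).
Sum = -147.65234375.

-147.65234375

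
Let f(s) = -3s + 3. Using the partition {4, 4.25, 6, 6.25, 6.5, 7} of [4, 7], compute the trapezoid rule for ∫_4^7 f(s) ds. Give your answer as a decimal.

-40.5

Subinterval widths: 0.25, 1.75, 0.25, 0.25, 0.5.
f(4) = -9, f(4.25) = -9.75, f(6) = -15, f(6.25) = -15.75, f(6.5) = -16.5, f(7) = -18.
On each subinterval the trapezoid contributes (Δs_i/2)·[f(s_{i-1}) + f(s_i)].
Sum = -40.5.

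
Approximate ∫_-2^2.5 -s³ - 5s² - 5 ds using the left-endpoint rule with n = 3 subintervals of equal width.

-51.1875

Δs = (2.5 − (-2))/3 = 1.5.
Left endpoints: -2, -0.5, 1.
f(-2) = -17, f(-0.5) = -6.125, f(1) = -11.
Sum = Δs · [f(-2) + f(-0.5) + f(1)].
Sum = -51.1875.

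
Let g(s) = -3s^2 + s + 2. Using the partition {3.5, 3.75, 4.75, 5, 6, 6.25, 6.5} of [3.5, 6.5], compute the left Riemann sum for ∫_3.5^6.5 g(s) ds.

-179.71875

Subinterval widths: 0.25, 1, 0.25, 1, 0.25, 0.25.
Left endpoints: 3.5, 3.75, 4.75, 5, 6, 6.25.
g(3.5) = -31.25, g(3.75) = -36.4375, g(4.75) = -60.9375, g(5) = -68, g(6) = -100, g(6.25) = -108.9375.
Sum = Σ Δs_i · g(s_i).
Sum = -179.71875.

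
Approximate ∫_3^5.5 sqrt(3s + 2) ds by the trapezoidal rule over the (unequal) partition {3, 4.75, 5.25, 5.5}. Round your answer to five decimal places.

9.55462

Subinterval widths: 1.75, 0.5, 0.25.
f(3) ≈ 3.31662, f(4.75) ≈ 4.03113, f(5.25) ≈ 4.21307, f(5.5) ≈ 4.30116.
On each subinterval the trapezoid contributes (Δs_i/2)·[f(s_{i-1}) + f(s_i)].
Sum ≈ 9.55462.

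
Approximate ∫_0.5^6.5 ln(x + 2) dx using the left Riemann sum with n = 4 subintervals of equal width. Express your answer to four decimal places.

8.9299

Δx = (6.5 − 0.5)/4 = 1.5.
Left endpoints: 0.5, 2, 3.5, 5.
f(0.5) ≈ 0.9163, f(2) ≈ 1.3863, f(3.5) ≈ 1.7047, f(5) ≈ 1.9459.
Sum = Δx · [f(0.5) + f(2) + f(3.5) + f(5)].
Sum ≈ 8.9299.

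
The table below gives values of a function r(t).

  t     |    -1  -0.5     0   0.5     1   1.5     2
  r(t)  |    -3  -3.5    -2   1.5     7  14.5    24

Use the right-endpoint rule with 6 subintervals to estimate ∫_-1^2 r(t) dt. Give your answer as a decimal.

Δt = 0.5.
Sum = 0.5·[(-3.5) + (-2) + 1.5 + 7 + 14.5 + 24] = 20.75.

20.75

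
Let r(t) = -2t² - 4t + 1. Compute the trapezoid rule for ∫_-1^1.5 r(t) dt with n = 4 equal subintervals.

Δt = (1.5 − (-1))/4 = 0.625.
r(-1) = 3, r(-0.375) = 2.21875, r(0.25) = -0.125, r(0.875) = -4.03125, r(1.5) = -9.5.
T_4 = (Δt/2)·[r(t_0) + 2r(t_1) + 2r(t_2) + 2r(t_3) + r(t_4)].
Sum = -3.2421875.

-3.2421875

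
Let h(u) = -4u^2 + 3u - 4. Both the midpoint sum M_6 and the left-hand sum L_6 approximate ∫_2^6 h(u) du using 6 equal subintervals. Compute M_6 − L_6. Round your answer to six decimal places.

-36.888889

M_6 ≈ -244.74074074.
L_6 ≈ -207.85185185.
M_6 − L_6 ≈ -36.888889.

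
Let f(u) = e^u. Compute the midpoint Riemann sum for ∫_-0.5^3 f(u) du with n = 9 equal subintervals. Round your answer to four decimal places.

Δu = (3 − (-0.5))/9 = 7/18.
Midpoints: -11/36, 1/12, 17/36, 31/36, 1.25, 59/36, 73/36, 29/12, 101/36.
f(-11/36) ≈ 0.7367, f(1/12) ≈ 1.0869, f(17/36) ≈ 1.6036, f(31/36) ≈ 2.3658, f(1.25) ≈ 3.4903, f(59/36) ≈ 5.1494, f(73/36) ≈ 7.5972, f(29/12) ≈ 11.2084, f(101/36) ≈ 16.5363.
Sum = Δu · [f(-11/36) + f(1/12) + f(17/36) + ...].
Sum ≈ 19.3568.

19.3568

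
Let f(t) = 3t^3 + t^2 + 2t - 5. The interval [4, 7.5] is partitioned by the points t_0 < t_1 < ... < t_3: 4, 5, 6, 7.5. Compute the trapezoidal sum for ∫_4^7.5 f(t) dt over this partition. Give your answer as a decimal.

Subinterval widths: 1, 1, 1.5.
f(4) = 211, f(5) = 405, f(6) = 691, f(7.5) = 1331.875.
On each subinterval the trapezoid contributes (Δt_i/2)·[f(t_{i-1}) + f(t_i)].
Sum = 2373.15625.

2373.15625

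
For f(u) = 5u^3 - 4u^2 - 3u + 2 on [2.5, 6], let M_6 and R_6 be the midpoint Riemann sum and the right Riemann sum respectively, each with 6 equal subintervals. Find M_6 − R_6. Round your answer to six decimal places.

-272.232856

M_6 ≈ 1260.45015914.
R_6 ≈ 1532.68301505.
M_6 − R_6 ≈ -272.232856.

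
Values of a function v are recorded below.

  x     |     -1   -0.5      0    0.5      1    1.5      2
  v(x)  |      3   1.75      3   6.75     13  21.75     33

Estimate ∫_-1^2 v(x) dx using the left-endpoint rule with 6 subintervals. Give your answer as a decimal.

24.625

Δx = 0.5.
Sum = 0.5·[3 + 1.75 + 3 + 6.75 + 13 + 21.75] = 24.625.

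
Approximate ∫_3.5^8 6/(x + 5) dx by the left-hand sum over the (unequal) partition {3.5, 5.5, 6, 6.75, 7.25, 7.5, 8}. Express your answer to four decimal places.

Subinterval widths: 2, 0.5, 0.75, 0.5, 0.25, 0.5.
Left endpoints: 3.5, 5.5, 6, 6.75, 7.25, 7.5.
f(3.5) = 12/17, f(5.5) = 4/7, f(6) = 6/11, f(6.75) = 24/47, f(7.25) = 24/49, f(7.5) = 0.48.
Sum = Σ Δx_i · f(x_i).
Sum ≈ 2.7243.

2.7243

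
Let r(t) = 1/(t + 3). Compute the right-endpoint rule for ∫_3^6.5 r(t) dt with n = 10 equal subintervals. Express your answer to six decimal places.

Δt = (6.5 − 3)/10 = 0.35.
Right endpoints: 3.35, 3.7, 4.05, 4.4, 4.75, 5.1, 5.45, 5.8, 6.15, 6.5.
r(3.35) = 20/127, r(3.7) = 10/67, r(4.05) = 20/141, r(4.4) = 5/37, r(4.75) = 4/31, r(5.1) = 10/81, r(5.45) = 20/169, r(5.8) = 5/44, r(6.15) = 20/183, r(6.5) = 2/19.
Sum = Δt · [r(3.35) + r(3.7) + r(4.05) + ...].
Sum ≈ 0.448957.

0.448957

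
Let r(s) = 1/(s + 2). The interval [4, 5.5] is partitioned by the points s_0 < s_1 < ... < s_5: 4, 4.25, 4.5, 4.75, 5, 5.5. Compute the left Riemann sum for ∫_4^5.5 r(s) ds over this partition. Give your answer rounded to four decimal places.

Subinterval widths: 0.25, 0.25, 0.25, 0.25, 0.5.
Left endpoints: 4, 4.25, 4.5, 4.75, 5.
r(4) = 1/6, r(4.25) = 0.16, r(4.5) = 2/13, r(4.75) = 4/27, r(5) = 1/7.
Sum = Σ Δs_i · r(s_i).
Sum ≈ 0.2286.

0.2286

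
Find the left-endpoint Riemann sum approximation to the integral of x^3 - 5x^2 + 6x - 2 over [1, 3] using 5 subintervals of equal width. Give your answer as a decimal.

Δx = (3 − 1)/5 = 0.4.
Left endpoints: 1, 1.4, 1.8, 2.2, 2.6.
f(1) = 0, f(1.4) = -0.656, f(1.8) = -1.568, f(2.2) = -2.352, f(2.6) = -2.624.
Sum = Δx · [f(1) + f(1.4) + f(1.8) + f(2.2) + f(2.6)].
Sum = -2.88.

-2.88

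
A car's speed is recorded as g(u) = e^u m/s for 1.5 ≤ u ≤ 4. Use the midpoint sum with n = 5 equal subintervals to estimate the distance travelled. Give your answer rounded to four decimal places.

49.5982

Δu = (4 − 1.5)/5 = 0.5.
Midpoints: 1.75, 2.25, 2.75, 3.25, 3.75.
g(1.75) ≈ 5.7546, g(2.25) ≈ 9.4877, g(2.75) ≈ 15.6426, g(3.25) ≈ 25.7903, g(3.75) ≈ 42.5211.
Sum = Δu · [g(1.75) + g(2.25) + g(2.75) + g(3.25) + g(3.75)].
Sum ≈ 49.5982.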